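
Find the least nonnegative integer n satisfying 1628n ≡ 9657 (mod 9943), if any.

9271

gcd(9943, 1628) = 1  (9943 = 6*1628 + 175, 1628 = 9*175 + 53, 175 = 3*53 + 16, 53 = 3*16 + 5, 16 = 3*5 + 1, 5 = 5*1).
1 divides 9657, so solutions exist.
Back-substituting, 1628*(-1875) + 9943*(307) = 1.
So 1628*(-1875) ≡ 1 (mod 9943); multiply by 9657: n ≡ -18106875 (mod 9943).
Smallest nonnegative: n = -18106875 mod 9943 = 9271.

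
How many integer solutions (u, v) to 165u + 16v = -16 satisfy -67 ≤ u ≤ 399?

29

gcd(165, 16):
  165 = 10×16 + 5
  16 = 3×5 + 1
  5 = 5×1
so gcd(165, 16) = 1.
Back-substitute for Bézout coefficients:
  1 = 16 - 3×5
  ... = 165×(-3) + 16×(31)
Scale by -16: particular solution (48, -496); reduce u mod 16: (0, -1).
General solution: u = 0 + 16t, v = -1 - 165t for integer t.
-67 ≤ 0 + 16t ≤ 399 gives t ∈ [-4, 24], which is 29 values.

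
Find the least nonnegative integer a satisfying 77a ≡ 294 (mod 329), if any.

38

gcd(329, 77):
  329 = 4×77 + 21
  77 = 3×21 + 14
  21 = 1×14 + 7
  14 = 2×7
so gcd(329, 77) = 7.
7 divides 294, so solutions exist.
Back-substitute for Bézout coefficients:
  7 = 21 - 1×14
  ... = 77×(-17) + 329×(4)
So 77×(-17) ≡ 7 (mod 329); multiply by 42: a ≡ -714 (mod 47).
Smallest nonnegative: a = -714 mod 47 = 38.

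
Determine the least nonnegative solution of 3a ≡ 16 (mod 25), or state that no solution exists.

22

gcd(25, 3) = 1  (25 = 8×3 + 1, 3 = 3×1).
1 divides 16, so solutions exist.
Back-substituting, 3×(-8) + 25×(1) = 1.
So 3×(-8) ≡ 1 (mod 25); multiply by 16: a ≡ -128 (mod 25).
Smallest nonnegative: a = -128 mod 25 = 22.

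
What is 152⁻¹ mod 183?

59

gcd(183, 152):
  183 = 1×152 + 31
  152 = 4×31 + 28
  31 = 1×28 + 3
  28 = 9×3 + 1
  3 = 3×1
so gcd(183, 152) = 1.
Back-substitute for Bézout coefficients:
  1 = 28 - 9×3
  ... = 152×(59) + 183×(-49)
So 152×59 ≡ 1 (mod 183), and 59 mod 183 = 59.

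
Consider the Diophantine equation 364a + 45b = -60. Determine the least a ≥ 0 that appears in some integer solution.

30

gcd(364, 45):
  364 = 8×45 + 4
  45 = 11×4 + 1
  4 = 4×1
so gcd(364, 45) = 1.
1 divides -60, so solutions exist.
Back-substitute for Bézout coefficients:
  1 = 45 - 11×4
  ... = 364×(-11) + 45×(89)
Scale by -60/1 = -60: (a₀, b₀) = (660, -5340).
General solution: a = 660 + 45t, b = -5340 - 364t for integer t.
a ≥ 0: smallest is 660 mod 45 = 30 (at t = -14), with b = -244.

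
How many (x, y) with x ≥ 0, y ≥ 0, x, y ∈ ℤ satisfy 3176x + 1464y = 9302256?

17

gcd(3176, 1464) = 8.
By Bézout, 3176·(-59) + 1464·(128) = 8.
One solution: (0, 6354).
General: x = 0 + 183t, y = 6354 - 397t.
x ≥ 0 ⇒ t ≥ 0; y ≥ 0 ⇒ t ≤ 16. So t ∈ [0, 16]: 17 solutions.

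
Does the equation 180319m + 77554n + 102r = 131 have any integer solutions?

gcd(180319, 77554) = 17  (180319 = 2*77554 + 25211, 77554 = 3*25211 + 1921, 25211 = 13*1921 + 238, 1921 = 8*238 + 17, 238 = 14*17).
gcd(17, 102) = 17.
17 does not divide 131 (remainder 12), so no integer solutions.

no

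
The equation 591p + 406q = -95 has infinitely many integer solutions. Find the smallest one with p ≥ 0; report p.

197

gcd(591, 406) = 1  (591 = 1×406 + 185, 406 = 2×185 + 36, 185 = 5×36 + 5, 36 = 7×5 + 1, 5 = 5×1).
1 divides -95, so solutions exist.
Back-substituting, 591×(-79) + 406×(115) = 1.
Scale by -95/1 = -95: (p₀, q₀) = (7505, -10925).
General solution: p = 7505 + 406t, q = -10925 - 591t for integer t.
p ≥ 0: smallest is 7505 mod 406 = 197 (at t = -18), with q = -287.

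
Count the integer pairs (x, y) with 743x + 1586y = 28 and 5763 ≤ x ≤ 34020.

18

gcd(1586, 743) = 1  (1586 = 2·743 + 100, 743 = 7·100 + 43, 100 = 2·43 + 14, 43 = 3·14 + 1, 14 = 14·1).
Back-substituting, 743·(111) + 1586·(-52) = 1.
Scale by 28: particular solution (3108, -1456); reduce x mod 1586: (1522, -713).
General solution: x = 1522 + 1586t, y = -713 - 743t for integer t.
5763 ≤ 1522 + 1586t ≤ 34020 gives t ∈ [3, 20], which is 18 values.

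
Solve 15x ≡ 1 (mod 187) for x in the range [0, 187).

25

gcd(187, 15) = 1.
By Bézout, 15·(25) + 187·(-2) = 1.
So 15·25 ≡ 1 (mod 187), and 25 mod 187 = 25.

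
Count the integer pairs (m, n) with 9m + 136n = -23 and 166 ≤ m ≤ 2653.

18

gcd(136, 9) = 1.
By Bézout, 9·(-15) + 136·(1) = 1.
Particular solution: (73, -5).
General solution: m = 73 + 136t, n = -5 - 9t for integer t.
166 ≤ 73 + 136t ≤ 2653 gives t ∈ [1, 18], which is 18 values.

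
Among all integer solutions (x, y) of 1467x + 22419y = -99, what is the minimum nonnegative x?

gcd(22419, 1467):
  22419 = 15·1467 + 414
  1467 = 3·414 + 225
  414 = 1·225 + 189
  225 = 1·189 + 36
  189 = 5·36 + 9
  36 = 4·9
so gcd(22419, 1467) = 9.
9 divides -99, so solutions exist.
Back-substitute for Bézout coefficients:
  9 = 189 - 5·36
  ... = 1467·(-596) + 22419·(39)
Scale by -99/9 = -11: (x₀, y₀) = (6556, -429).
General solution: x = 6556 + 2491t, y = -429 - 163t for integer t.
x ≥ 0: smallest is 6556 mod 2491 = 1574 (at t = -2), with y = -103.

1574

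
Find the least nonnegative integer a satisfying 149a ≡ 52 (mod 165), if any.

gcd(165, 149) = 1.
1 divides 52, so solutions exist.
By Bézout, 149×(-31) + 165×(28) = 1.
So 149×(-31) ≡ 1 (mod 165); multiply by 52: a ≡ -1612 (mod 165).
Smallest nonnegative: a = -1612 mod 165 = 38.

38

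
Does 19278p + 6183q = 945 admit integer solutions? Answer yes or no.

gcd(19278, 6183) = 27  (19278 = 3·6183 + 729, 6183 = 8·729 + 351, 729 = 2·351 + 27, 351 = 13·27).
27 divides 945, so integer solutions exist.

yes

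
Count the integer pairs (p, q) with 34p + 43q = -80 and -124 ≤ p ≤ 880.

gcd(43, 34) = 1  (43 = 1*34 + 9, 34 = 3*9 + 7, 9 = 1*7 + 2, 7 = 3*2 + 1, 2 = 2*1).
Back-substituting, 34*(19) + 43*(-15) = 1.
Scale by -80: particular solution (-1520, 1200); reduce p mod 43: (28, -24).
General solution: p = 28 + 43t, q = -24 - 34t for integer t.
-124 ≤ 28 + 43t ≤ 880 gives t ∈ [-3, 19], which is 23 values.

23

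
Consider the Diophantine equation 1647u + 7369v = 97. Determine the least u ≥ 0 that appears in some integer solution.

gcd(7369, 1647):
  7369 = 4·1647 + 781
  1647 = 2·781 + 85
  781 = 9·85 + 16
  85 = 5·16 + 5
  16 = 3·5 + 1
  5 = 5·1
so gcd(7369, 1647) = 1.
1 divides 97, so solutions exist.
Back-substitute for Bézout coefficients:
  1 = 16 - 3·5
  ... = 1647·(-1387) + 7369·(310)
Scale by 97/1 = 97: (u₀, v₀) = (-134539, 30070).
General solution: u = -134539 + 7369t, v = 30070 - 1647t for integer t.
u ≥ 0: smallest is -134539 mod 7369 = 5472 (at t = 19), with v = -1223.

5472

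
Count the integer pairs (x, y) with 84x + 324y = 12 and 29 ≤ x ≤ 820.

gcd(324, 84) = 12  (324 = 3×84 + 72, 84 = 1×72 + 12, 72 = 6×12).
Back-substituting, 84×(4) + 324×(-1) = 12.
Scale by 1: particular solution (4, -1); reduce x mod 27: (4, -1).
General solution: x = 4 + 27t, y = -1 - 7t for integer t.
29 ≤ 4 + 27t ≤ 820 gives t ∈ [1, 30], which is 30 values.

30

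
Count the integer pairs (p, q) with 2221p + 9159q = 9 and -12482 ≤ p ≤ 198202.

23

gcd(9159, 2221) = 1.
By Bézout, 2221×(4363) + 9159×(-1058) = 1.
Particular solution: (2631, -638).
General solution: p = 2631 + 9159t, q = -638 - 2221t for integer t.
-12482 ≤ 2631 + 9159t ≤ 198202 gives t ∈ [-1, 21], which is 23 values.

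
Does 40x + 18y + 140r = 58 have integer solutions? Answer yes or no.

gcd(40, 18):
  40 = 2×18 + 4
  18 = 4×4 + 2
  4 = 2×2
so gcd(40, 18) = 2.
gcd(2, 140) = 2.
2 divides 58, so integer solutions exist.

yes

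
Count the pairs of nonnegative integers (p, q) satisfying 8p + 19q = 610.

4

gcd(19, 8) = 1  (19 = 2*8 + 3, 8 = 2*3 + 2, 3 = 1*2 + 1, 2 = 2*1).
Back-substituting, 8*(-7) + 19*(3) = 1.
Scale by 610: one solution is (-4270, 1830). Reduce p mod 19: (5, 30).
General: p = 5 + 19t, q = 30 - 8t.
p ≥ 0 ⇒ t ≥ 0; q ≥ 0 ⇒ t ≤ 3. So t ∈ [0, 3]: 4 solutions.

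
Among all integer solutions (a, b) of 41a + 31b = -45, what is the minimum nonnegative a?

11

gcd(41, 31):
  41 = 1×31 + 10
  31 = 3×10 + 1
  10 = 10×1
so gcd(41, 31) = 1.
1 divides -45, so solutions exist.
Back-substitute for Bézout coefficients:
  1 = 31 - 3×10
  ... = 41×(-3) + 31×(4)
Scale by -45/1 = -45: (a₀, b₀) = (135, -180).
General solution: a = 135 + 31t, b = -180 - 41t for integer t.
a ≥ 0: smallest is 135 mod 31 = 11 (at t = -4), with b = -16.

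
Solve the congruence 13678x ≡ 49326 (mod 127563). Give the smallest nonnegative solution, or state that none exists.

71274

gcd(127563, 13678):
  127563 = 9×13678 + 4461
  13678 = 3×4461 + 295
  4461 = 15×295 + 36
  295 = 8×36 + 7
  36 = 5×7 + 1
  7 = 7×1
so gcd(127563, 13678) = 1.
1 divides 49326, so solutions exist.
Back-substitute for Bézout coefficients:
  1 = 36 - 5×7
  ... = 13678×(-17729) + 127563×(1901)
So 13678×(-17729) ≡ 1 (mod 127563); multiply by 49326: x ≡ -874500654 (mod 127563).
Smallest nonnegative: x = -874500654 mod 127563 = 71274.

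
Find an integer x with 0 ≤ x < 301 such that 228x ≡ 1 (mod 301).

gcd(301, 228):
  301 = 1*228 + 73
  228 = 3*73 + 9
  73 = 8*9 + 1
  9 = 9*1
so gcd(301, 228) = 1.
Back-substitute for Bézout coefficients:
  1 = 73 - 8*9
  ... = 228*(-33) + 301*(25)
So 228*-33 ≡ 1 (mod 301), and -33 mod 301 = 268.

268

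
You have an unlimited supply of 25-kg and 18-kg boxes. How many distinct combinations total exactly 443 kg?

Need nonnegative integers with 25j + 18k = 443.
gcd(25, 18) = 1, and 25·(-5) + 18·(7) = 1.
So (j₀, k₀) = (-2215, 3101); general j = -2215 + 18t, k = 3101 - 25t.
j ≥ 0 ⇒ t ≥ 124; k ≥ 0 ⇒ t ≤ 124. That's 1 value of t.

1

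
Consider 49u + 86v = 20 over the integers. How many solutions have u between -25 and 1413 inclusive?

gcd(86, 49):
  86 = 1·49 + 37
  49 = 1·37 + 12
  37 = 3·12 + 1
  12 = 12·1
so gcd(86, 49) = 1.
Back-substitute for Bézout coefficients:
  1 = 37 - 3·12
  ... = 49·(-7) + 86·(4)
Scale by 20: particular solution (-140, 80); reduce u mod 86: (32, -18).
General solution: u = 32 + 86t, v = -18 - 49t for integer t.
-25 ≤ 32 + 86t ≤ 1413 gives t ∈ [0, 16], which is 17 values.

17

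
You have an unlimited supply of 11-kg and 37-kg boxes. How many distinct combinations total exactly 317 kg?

Need nonnegative integers with 11j + 37k = 317.
gcd(11, 37) = 1, and 11·(-10) + 37·(3) = 1.
So (j₀, k₀) = (-3170, 951); general j = -3170 + 37t, k = 951 - 11t.
j ≥ 0 ⇒ t ≥ 86; k ≥ 0 ⇒ t ≤ 86. That's 1 value of t.

1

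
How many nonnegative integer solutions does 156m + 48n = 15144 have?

24

gcd(156, 48) = 12.
By Bézout, 156*(1) + 48*(-3) = 12.
One solution: (2, 309).
General: m = 2 + 4t, n = 309 - 13t.
m ≥ 0 ⇒ t ≥ 0; n ≥ 0 ⇒ t ≤ 23. So t ∈ [0, 23]: 24 solutions.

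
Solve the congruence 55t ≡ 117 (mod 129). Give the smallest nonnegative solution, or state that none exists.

42

gcd(129, 55) = 1.
1 divides 117, so solutions exist.
By Bézout, 55*(61) + 129*(-26) = 1.
So 55*(61) ≡ 1 (mod 129); multiply by 117: t ≡ 7137 (mod 129).
Smallest nonnegative: t = 7137 mod 129 = 42.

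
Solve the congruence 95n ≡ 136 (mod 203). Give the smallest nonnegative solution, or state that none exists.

104

gcd(203, 95) = 1.
1 divides 136, so solutions exist.
By Bézout, 95·(-47) + 203·(22) = 1.
So 95·(-47) ≡ 1 (mod 203); multiply by 136: n ≡ -6392 (mod 203).
Smallest nonnegative: n = -6392 mod 203 = 104.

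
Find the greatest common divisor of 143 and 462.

11

gcd(462, 143):
  462 = 3·143 + 33
  143 = 4·33 + 11
  33 = 3·11
so gcd(462, 143) = 11.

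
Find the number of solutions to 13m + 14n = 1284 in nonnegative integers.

7

gcd(14, 13):
  14 = 1×13 + 1
  13 = 13×1
so gcd(14, 13) = 1.
Back-substitute for Bézout coefficients:
  1 = 14 - 1×13
  ... = 13×(-1) + 14×(1)
Scale by 1284: one solution is (-1284, 1284). Reduce m mod 14: (4, 88).
General: m = 4 + 14t, n = 88 - 13t.
m ≥ 0 ⇒ t ≥ 0; n ≥ 0 ⇒ t ≤ 6. So t ∈ [0, 6]: 7 solutions.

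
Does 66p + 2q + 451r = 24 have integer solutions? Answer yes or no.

yes

gcd(66, 2) = 2.
gcd(2, 451) = 1.
1 divides 24, so integer solutions exist.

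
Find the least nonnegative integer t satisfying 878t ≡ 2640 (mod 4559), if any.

2080

gcd(4559, 878) = 1.
1 divides 2640, so solutions exist.
By Bézout, 878×(1106) + 4559×(-213) = 1.
So 878×(1106) ≡ 1 (mod 4559); multiply by 2640: t ≡ 2919840 (mod 4559).
Smallest nonnegative: t = 2919840 mod 4559 = 2080.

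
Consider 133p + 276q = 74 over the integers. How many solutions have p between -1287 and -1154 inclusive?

gcd(276, 133):
  276 = 2×133 + 10
  133 = 13×10 + 3
  10 = 3×3 + 1
  3 = 3×1
so gcd(276, 133) = 1.
Back-substitute for Bézout coefficients:
  1 = 10 - 3×3
  ... = 133×(-83) + 276×(40)
Scale by 74: particular solution (-6142, 2960); reduce p mod 276: (206, -99).
General solution: p = 206 + 276t, q = -99 - 133t for integer t.
-1287 ≤ 206 + 276t ≤ -1154 gives t ∈ [-5, -5], which is 1 value.

1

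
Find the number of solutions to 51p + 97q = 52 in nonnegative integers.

0

gcd(97, 51):
  97 = 1·51 + 46
  51 = 1·46 + 5
  46 = 9·5 + 1
  5 = 5·1
so gcd(97, 51) = 1.
Back-substitute for Bézout coefficients:
  1 = 46 - 9·5
  ... = 51·(-19) + 97·(10)
Scale by 52: one solution is (-988, 520). Reduce p mod 97: (79, -41).
General: p = 79 + 97t, q = -41 - 51t.
p ≥ 0 ⇒ t ≥ 0; q ≥ 0 ⇒ t ≤ -1. So t ∈ [0, -1]: 0 solutions.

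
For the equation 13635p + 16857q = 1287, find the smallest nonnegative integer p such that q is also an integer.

821

gcd(16857, 13635) = 9  (16857 = 1·13635 + 3222, 13635 = 4·3222 + 747, 3222 = 4·747 + 234, 747 = 3·234 + 45, 234 = 5·45 + 9, 45 = 5·9).
9 divides 1287, so solutions exist.
Back-substituting, 13635·(-361) + 16857·(292) = 9.
Scale by 1287/9 = 143: (p₀, q₀) = (-51623, 41756).
General solution: p = -51623 + 1873t, q = 41756 - 1515t for integer t.
p ≥ 0: smallest is -51623 mod 1873 = 821 (at t = 28), with q = -664.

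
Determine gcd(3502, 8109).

gcd(8109, 3502) = 17  (8109 = 2*3502 + 1105, 3502 = 3*1105 + 187, 1105 = 5*187 + 170, 187 = 1*170 + 17, 170 = 10*17).

17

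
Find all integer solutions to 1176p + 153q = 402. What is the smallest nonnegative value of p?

gcd(1176, 153) = 3.
3 divides 402, so solutions exist.
By Bézout, 1176×(-16) + 153×(123) = 3.
Scale by 402/3 = 134: (p₀, q₀) = (-2144, 16482).
General solution: p = -2144 + 51t, q = 16482 - 392t for integer t.
p ≥ 0: smallest is -2144 mod 51 = 49 (at t = 43), with q = -374.

49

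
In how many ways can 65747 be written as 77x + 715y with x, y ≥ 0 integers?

13

gcd(715, 77) = 11.
By Bézout, 77·(28) + 715·(-3) = 11.
One solution: (46, 87).
General: x = 46 + 65t, y = 87 - 7t.
x ≥ 0 ⇒ t ≥ 0; y ≥ 0 ⇒ t ≤ 12. So t ∈ [0, 12]: 13 solutions.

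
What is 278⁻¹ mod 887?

gcd(887, 278) = 1.
By Bézout, 278*(-67) + 887*(21) = 1.
So 278*-67 ≡ 1 (mod 887), and -67 mod 887 = 820.

820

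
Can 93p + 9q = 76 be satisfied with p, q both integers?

gcd(93, 9):
  93 = 10·9 + 3
  9 = 3·3
so gcd(93, 9) = 3.
3 does not divide 76 (remainder 1), so no integer solutions.

no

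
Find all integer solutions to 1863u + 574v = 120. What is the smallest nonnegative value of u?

526

gcd(1863, 574):
  1863 = 3*574 + 141
  574 = 4*141 + 10
  141 = 14*10 + 1
  10 = 10*1
so gcd(1863, 574) = 1.
1 divides 120, so solutions exist.
Back-substitute for Bézout coefficients:
  1 = 141 - 14*10
  ... = 1863*(57) + 574*(-185)
Scale by 120/1 = 120: (u₀, v₀) = (6840, -22200).
General solution: u = 6840 + 574t, v = -22200 - 1863t for integer t.
u ≥ 0: smallest is 6840 mod 574 = 526 (at t = -11), with v = -1707.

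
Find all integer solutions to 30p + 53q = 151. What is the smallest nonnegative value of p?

28

gcd(53, 30) = 1.
1 divides 151, so solutions exist.
By Bézout, 30·(23) + 53·(-13) = 1.
Scale by 151/1 = 151: (p₀, q₀) = (3473, -1963).
General solution: p = 3473 + 53t, q = -1963 - 30t for integer t.
p ≥ 0: smallest is 3473 mod 53 = 28 (at t = -65), with q = -13.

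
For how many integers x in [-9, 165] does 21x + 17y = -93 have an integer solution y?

gcd(21, 17) = 1.
By Bézout, 21×(-4) + 17×(5) = 1.
Particular solution: (15, -24).
General solution: x = 15 + 17t, y = -24 - 21t for integer t.
-9 ≤ 15 + 17t ≤ 165 gives t ∈ [-1, 8], which is 10 values.

10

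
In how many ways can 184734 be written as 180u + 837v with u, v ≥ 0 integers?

11

gcd(837, 180) = 9  (837 = 4×180 + 117, 180 = 1×117 + 63, 117 = 1×63 + 54, 63 = 1×54 + 9, 54 = 6×9).
Back-substituting, 180×(14) + 837×(-3) = 9.
Scale by 20526: one solution is (287364, -61578). Reduce u mod 93: (87, 202).
General: u = 87 + 93t, v = 202 - 20t.
u ≥ 0 ⇒ t ≥ 0; v ≥ 0 ⇒ t ≤ 10. So t ∈ [0, 10]: 11 solutions.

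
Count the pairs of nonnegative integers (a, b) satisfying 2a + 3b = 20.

4

gcd(3, 2) = 1.
By Bézout, 2×(-1) + 3×(1) = 1.
One solution: (1, 6).
General: a = 1 + 3t, b = 6 - 2t.
a ≥ 0 ⇒ t ≥ 0; b ≥ 0 ⇒ t ≤ 3. So t ∈ [0, 3]: 4 solutions.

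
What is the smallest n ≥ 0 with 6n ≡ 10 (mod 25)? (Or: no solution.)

gcd(25, 6) = 1  (25 = 4·6 + 1, 6 = 6·1).
1 divides 10, so solutions exist.
Back-substituting, 6·(-4) + 25·(1) = 1.
So 6·(-4) ≡ 1 (mod 25); multiply by 10: n ≡ -40 (mod 25).
Smallest nonnegative: n = -40 mod 25 = 10.

10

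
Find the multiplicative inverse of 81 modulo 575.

gcd(575, 81) = 1  (575 = 7*81 + 8, 81 = 10*8 + 1, 8 = 8*1).
Back-substituting, 81*(71) + 575*(-10) = 1.
So 81*71 ≡ 1 (mod 575), and 71 mod 575 = 71.

71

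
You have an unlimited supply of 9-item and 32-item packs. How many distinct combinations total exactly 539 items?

2

Need nonnegative integers with 9j + 32k = 539.
gcd(9, 32) = 1, and 9·(-7) + 32·(2) = 1.
So (j₀, k₀) = (-3773, 1078); general j = -3773 + 32t, k = 1078 - 9t.
j ≥ 0 ⇒ t ≥ 118; k ≥ 0 ⇒ t ≤ 119. That's 2 values of t.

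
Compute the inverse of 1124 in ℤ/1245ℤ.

gcd(1245, 1124) = 1.
By Bézout, 1124·(-391) + 1245·(353) = 1.
So 1124·-391 ≡ 1 (mod 1245), and -391 mod 1245 = 854.

854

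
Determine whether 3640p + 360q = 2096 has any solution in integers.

no

gcd(3640, 360) = 40.
40 does not divide 2096 (remainder 16), so no integer solutions.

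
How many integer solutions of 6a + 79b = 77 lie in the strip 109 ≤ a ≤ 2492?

30

gcd(79, 6) = 1.
By Bézout, 6×(-13) + 79×(1) = 1.
Particular solution: (26, -1).
General solution: a = 26 + 79t, b = -1 - 6t for integer t.
109 ≤ 26 + 79t ≤ 2492 gives t ∈ [2, 31], which is 30 values.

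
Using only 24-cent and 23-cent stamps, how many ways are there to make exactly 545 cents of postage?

1

Need nonnegative integers with 24j + 23k = 545.
gcd(24, 23) = 1, and 24·(1) + 23·(-1) = 1.
So (j₀, k₀) = (545, -545); general j = 545 + 23t, k = -545 - 24t.
j ≥ 0 ⇒ t ≥ -23; k ≥ 0 ⇒ t ≤ -23. That's 1 value of t.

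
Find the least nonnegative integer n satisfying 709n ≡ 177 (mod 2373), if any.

gcd(2373, 709) = 1.
1 divides 177, so solutions exist.
By Bézout, 709·(-164) + 2373·(49) = 1.
So 709·(-164) ≡ 1 (mod 2373); multiply by 177: n ≡ -29028 (mod 2373).
Smallest nonnegative: n = -29028 mod 2373 = 1821.

1821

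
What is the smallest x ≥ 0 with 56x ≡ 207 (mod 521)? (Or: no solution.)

gcd(521, 56) = 1.
1 divides 207, so solutions exist.
By Bézout, 56*(214) + 521*(-23) = 1.
So 56*(214) ≡ 1 (mod 521); multiply by 207: x ≡ 44298 (mod 521).
Smallest nonnegative: x = 44298 mod 521 = 13.

13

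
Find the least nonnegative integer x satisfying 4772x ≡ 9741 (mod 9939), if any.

gcd(9939, 4772) = 1  (9939 = 2*4772 + 395, 4772 = 12*395 + 32, 395 = 12*32 + 11, 32 = 2*11 + 10, 11 = 1*10 + 1, 10 = 10*1).
1 divides 9741, so solutions exist.
Back-substituting, 4772*(-931) + 9939*(447) = 1.
So 4772*(-931) ≡ 1 (mod 9939); multiply by 9741: x ≡ -9068871 (mod 9939).
Smallest nonnegative: x = -9068871 mod 9939 = 5436.

5436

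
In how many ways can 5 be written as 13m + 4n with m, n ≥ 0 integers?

gcd(13, 4):
  13 = 3×4 + 1
  4 = 4×1
so gcd(13, 4) = 1.
Back-substitute for Bézout coefficients:
  1 = 13 - 3×4
  ... = 13×(1) + 4×(-3)
Scale by 5: one solution is (5, -15). Reduce m mod 4: (1, -2).
General: m = 1 + 4t, n = -2 - 13t.
m ≥ 0 ⇒ t ≥ 0; n ≥ 0 ⇒ t ≤ -1. So t ∈ [0, -1]: 0 solutions.

0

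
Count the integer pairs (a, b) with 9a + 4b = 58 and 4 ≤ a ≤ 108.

gcd(9, 4) = 1.
By Bézout, 9·(1) + 4·(-2) = 1.
Particular solution: (2, 10).
General solution: a = 2 + 4t, b = 10 - 9t for integer t.
4 ≤ 2 + 4t ≤ 108 gives t ∈ [1, 26], which is 26 values.

26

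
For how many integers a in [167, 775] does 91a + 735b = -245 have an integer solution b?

gcd(735, 91) = 7.
By Bézout, 91*(-8) + 735*(1) = 7.
Particular solution: (70, -9).
General solution: a = 70 + 105t, b = -9 - 13t for integer t.
167 ≤ 70 + 105t ≤ 775 gives t ∈ [1, 6], which is 6 values.

6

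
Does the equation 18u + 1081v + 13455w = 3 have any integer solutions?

yes

gcd(1081, 18) = 1.
gcd(1, 13455) = 1.
1 divides 3, so integer solutions exist.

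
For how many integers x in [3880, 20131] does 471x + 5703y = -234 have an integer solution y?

9

gcd(5703, 471) = 3  (5703 = 12×471 + 51, 471 = 9×51 + 12, 51 = 4×12 + 3, 12 = 4×3).
Back-substituting, 471×(-448) + 5703×(37) = 3.
Scale by -78: particular solution (34944, -2886); reduce x mod 1901: (726, -60).
General solution: x = 726 + 1901t, y = -60 - 157t for integer t.
3880 ≤ 726 + 1901t ≤ 20131 gives t ∈ [2, 10], which is 9 values.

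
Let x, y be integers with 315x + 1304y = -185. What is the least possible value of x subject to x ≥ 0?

gcd(1304, 315) = 1  (1304 = 4*315 + 44, 315 = 7*44 + 7, 44 = 6*7 + 2, 7 = 3*2 + 1, 2 = 2*1).
1 divides -185, so solutions exist.
Back-substituting, 315*(563) + 1304*(-136) = 1.
Scale by -185/1 = -185: (x₀, y₀) = (-104155, 25160).
General solution: x = -104155 + 1304t, y = 25160 - 315t for integer t.
x ≥ 0: smallest is -104155 mod 1304 = 165 (at t = 80), with y = -40.

165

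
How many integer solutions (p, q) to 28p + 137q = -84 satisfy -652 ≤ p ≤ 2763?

gcd(137, 28) = 1.
By Bézout, 28·(-44) + 137·(9) = 1.
Particular solution: (134, -28).
General solution: p = 134 + 137t, q = -28 - 28t for integer t.
-652 ≤ 134 + 137t ≤ 2763 gives t ∈ [-5, 19], which is 25 values.

25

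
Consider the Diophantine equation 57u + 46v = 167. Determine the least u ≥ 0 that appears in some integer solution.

gcd(57, 46):
  57 = 1*46 + 11
  46 = 4*11 + 2
  11 = 5*2 + 1
  2 = 2*1
so gcd(57, 46) = 1.
1 divides 167, so solutions exist.
Back-substitute for Bézout coefficients:
  1 = 11 - 5*2
  ... = 57*(21) + 46*(-26)
Scale by 167/1 = 167: (u₀, v₀) = (3507, -4342).
General solution: u = 3507 + 46t, v = -4342 - 57t for integer t.
u ≥ 0: smallest is 3507 mod 46 = 11 (at t = -76), with v = -10.

11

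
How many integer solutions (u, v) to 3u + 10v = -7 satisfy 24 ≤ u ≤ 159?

13

gcd(10, 3):
  10 = 3×3 + 1
  3 = 3×1
so gcd(10, 3) = 1.
Back-substitute for Bézout coefficients:
  1 = 10 - 3×3
  ... = 3×(-3) + 10×(1)
Scale by -7: particular solution (21, -7); reduce u mod 10: (1, -1).
General solution: u = 1 + 10t, v = -1 - 3t for integer t.
24 ≤ 1 + 10t ≤ 159 gives t ∈ [3, 15], which is 13 values.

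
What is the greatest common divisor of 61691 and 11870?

gcd(61691, 11870):
  61691 = 5·11870 + 2341
  11870 = 5·2341 + 165
  2341 = 14·165 + 31
  165 = 5·31 + 10
  31 = 3·10 + 1
  10 = 10·1
so gcd(61691, 11870) = 1.

1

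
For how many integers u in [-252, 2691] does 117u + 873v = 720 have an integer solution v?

gcd(873, 117) = 9.
By Bézout, 117*(15) + 873*(-2) = 9.
Particular solution: (36, -4).
General solution: u = 36 + 97t, v = -4 - 13t for integer t.
-252 ≤ 36 + 97t ≤ 2691 gives t ∈ [-2, 27], which is 30 values.

30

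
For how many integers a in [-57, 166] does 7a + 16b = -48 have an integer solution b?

14

gcd(16, 7) = 1.
By Bézout, 7×(7) + 16×(-3) = 1.
Particular solution: (0, -3).
General solution: a = 0 + 16t, b = -3 - 7t for integer t.
-57 ≤ 0 + 16t ≤ 166 gives t ∈ [-3, 10], which is 14 values.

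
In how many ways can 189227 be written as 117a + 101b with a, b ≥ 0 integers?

gcd(117, 101) = 1.
By Bézout, 117*(19) + 101*(-22) = 1.
One solution: (16, 1855).
General: a = 16 + 101t, b = 1855 - 117t.
a ≥ 0 ⇒ t ≥ 0; b ≥ 0 ⇒ t ≤ 15. So t ∈ [0, 15]: 16 solutions.

16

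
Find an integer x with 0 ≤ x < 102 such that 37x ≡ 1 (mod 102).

gcd(102, 37) = 1.
By Bézout, 37×(-11) + 102×(4) = 1.
So 37×-11 ≡ 1 (mod 102), and -11 mod 102 = 91.

91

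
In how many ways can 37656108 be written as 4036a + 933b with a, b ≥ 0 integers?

gcd(4036, 933) = 1.
By Bézout, 4036*(-89) + 933*(385) = 1.
One solution: (234, 39348).
General: a = 234 + 933t, b = 39348 - 4036t.
a ≥ 0 ⇒ t ≥ 0; b ≥ 0 ⇒ t ≤ 9. So t ∈ [0, 9]: 10 solutions.

10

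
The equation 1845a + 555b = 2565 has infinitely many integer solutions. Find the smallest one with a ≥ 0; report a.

5

gcd(1845, 555) = 15.
15 divides 2565, so solutions exist.
By Bézout, 1845·(-3) + 555·(10) = 15.
Scale by 2565/15 = 171: (a₀, b₀) = (-513, 1710).
General solution: a = -513 + 37t, b = 1710 - 123t for integer t.
a ≥ 0: smallest is -513 mod 37 = 5 (at t = 14), with b = -12.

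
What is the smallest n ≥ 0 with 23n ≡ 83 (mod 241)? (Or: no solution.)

gcd(241, 23) = 1  (241 = 10*23 + 11, 23 = 2*11 + 1, 11 = 11*1).
1 divides 83, so solutions exist.
Back-substituting, 23*(21) + 241*(-2) = 1.
So 23*(21) ≡ 1 (mod 241); multiply by 83: n ≡ 1743 (mod 241).
Smallest nonnegative: n = 1743 mod 241 = 56.

56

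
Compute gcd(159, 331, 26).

1

gcd(331, 159) = 1  (331 = 2×159 + 13, 159 = 12×13 + 3, 13 = 4×3 + 1, 3 = 3×1).
gcd(1, 26) = 1.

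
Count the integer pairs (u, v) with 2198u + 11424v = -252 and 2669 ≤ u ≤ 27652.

gcd(11424, 2198):
  11424 = 5×2198 + 434
  2198 = 5×434 + 28
  434 = 15×28 + 14
  28 = 2×14
so gcd(11424, 2198) = 14.
Back-substitute for Bézout coefficients:
  14 = 434 - 15×28
  ... = 2198×(-395) + 11424×(76)
Scale by -18: particular solution (7110, -1368); reduce u mod 816: (582, -112).
General solution: u = 582 + 816t, v = -112 - 157t for integer t.
2669 ≤ 582 + 816t ≤ 27652 gives t ∈ [3, 33], which is 31 values.

31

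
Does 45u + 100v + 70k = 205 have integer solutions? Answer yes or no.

yes

gcd(100, 45) = 5  (100 = 2*45 + 10, 45 = 4*10 + 5, 10 = 2*5).
gcd(5, 70) = 5.
5 divides 205, so integer solutions exist.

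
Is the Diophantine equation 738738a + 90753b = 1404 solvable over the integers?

yes

gcd(738738, 90753) = 39.
39 divides 1404, so integer solutions exist.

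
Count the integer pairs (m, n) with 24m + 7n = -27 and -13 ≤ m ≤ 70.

gcd(24, 7) = 1.
By Bézout, 24×(-2) + 7×(7) = 1.
Particular solution: (5, -21).
General solution: m = 5 + 7t, n = -21 - 24t for integer t.
-13 ≤ 5 + 7t ≤ 70 gives t ∈ [-2, 9], which is 12 values.

12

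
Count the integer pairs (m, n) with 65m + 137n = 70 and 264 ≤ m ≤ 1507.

gcd(137, 65) = 1  (137 = 2·65 + 7, 65 = 9·7 + 2, 7 = 3·2 + 1, 2 = 2·1).
Back-substituting, 65·(-59) + 137·(28) = 1.
Scale by 70: particular solution (-4130, 1960); reduce m mod 137: (117, -55).
General solution: m = 117 + 137t, n = -55 - 65t for integer t.
264 ≤ 117 + 137t ≤ 1507 gives t ∈ [2, 10], which is 9 values.

9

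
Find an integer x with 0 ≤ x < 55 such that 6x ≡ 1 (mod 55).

46

gcd(55, 6) = 1.
By Bézout, 6·(-9) + 55·(1) = 1.
So 6·-9 ≡ 1 (mod 55), and -9 mod 55 = 46.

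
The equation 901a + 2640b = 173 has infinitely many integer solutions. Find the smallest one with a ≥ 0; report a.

1433

gcd(2640, 901):
  2640 = 2×901 + 838
  901 = 1×838 + 63
  838 = 13×63 + 19
  63 = 3×19 + 6
  19 = 3×6 + 1
  6 = 6×1
so gcd(2640, 901) = 1.
1 divides 173, so solutions exist.
Back-substitute for Bézout coefficients:
  1 = 19 - 3×6
  ... = 901×(-419) + 2640×(143)
Scale by 173/1 = 173: (a₀, b₀) = (-72487, 24739).
General solution: a = -72487 + 2640t, b = 24739 - 901t for integer t.
a ≥ 0: smallest is -72487 mod 2640 = 1433 (at t = 28), with b = -489.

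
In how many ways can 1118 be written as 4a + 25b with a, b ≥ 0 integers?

gcd(25, 4):
  25 = 6*4 + 1
  4 = 4*1
so gcd(25, 4) = 1.
Back-substitute for Bézout coefficients:
  1 = 25 - 6*4
  ... = 4*(-6) + 25*(1)
Scale by 1118: one solution is (-6708, 1118). Reduce a mod 25: (17, 42).
General: a = 17 + 25t, b = 42 - 4t.
a ≥ 0 ⇒ t ≥ 0; b ≥ 0 ⇒ t ≤ 10. So t ∈ [0, 10]: 11 solutions.

11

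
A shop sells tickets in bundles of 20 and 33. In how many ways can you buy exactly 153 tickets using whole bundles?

Need nonnegative integers with 20j + 33k = 153.
gcd(20, 33) = 1, and 20·(5) + 33·(-3) = 1.
So (j₀, k₀) = (765, -459); general j = 765 + 33t, k = -459 - 20t.
j ≥ 0 ⇒ t ≥ -23; k ≥ 0 ⇒ t ≤ -23. That's 1 value of t.

1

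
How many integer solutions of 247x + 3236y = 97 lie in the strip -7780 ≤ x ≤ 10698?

gcd(3236, 247):
  3236 = 13·247 + 25
  247 = 9·25 + 22
  25 = 1·22 + 3
  22 = 7·3 + 1
  3 = 3·1
so gcd(3236, 247) = 1.
Back-substitute for Bézout coefficients:
  1 = 22 - 7·3
  ... = 247·(1035) + 3236·(-79)
Scale by 97: particular solution (100395, -7663); reduce x mod 3236: (79, -6).
General solution: x = 79 + 3236t, y = -6 - 247t for integer t.
-7780 ≤ 79 + 3236t ≤ 10698 gives t ∈ [-2, 3], which is 6 values.

6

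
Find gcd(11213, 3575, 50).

gcd(11213, 3575) = 1.
gcd(1, 50) = 1.

1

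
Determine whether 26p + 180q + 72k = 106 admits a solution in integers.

gcd(180, 26) = 2  (180 = 6*26 + 24, 26 = 1*24 + 2, 24 = 12*2).
gcd(2, 72) = 2.
2 divides 106, so integer solutions exist.

yes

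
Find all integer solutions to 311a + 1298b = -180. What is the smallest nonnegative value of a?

gcd(1298, 311) = 1  (1298 = 4×311 + 54, 311 = 5×54 + 41, 54 = 1×41 + 13, 41 = 3×13 + 2, 13 = 6×2 + 1, 2 = 2×1).
1 divides -180, so solutions exist.
Back-substituting, 311×(-601) + 1298×(144) = 1.
Scale by -180/1 = -180: (a₀, b₀) = (108180, -25920).
General solution: a = 108180 + 1298t, b = -25920 - 311t for integer t.
a ≥ 0: smallest is 108180 mod 1298 = 446 (at t = -83), with b = -107.

446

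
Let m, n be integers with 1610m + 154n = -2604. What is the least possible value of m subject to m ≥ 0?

9

gcd(1610, 154):
  1610 = 10×154 + 70
  154 = 2×70 + 14
  70 = 5×14
so gcd(1610, 154) = 14.
14 divides -2604, so solutions exist.
Back-substitute for Bézout coefficients:
  14 = 154 - 2×70
  ... = 1610×(-2) + 154×(21)
Scale by -2604/14 = -186: (m₀, n₀) = (372, -3906).
General solution: m = 372 + 11t, n = -3906 - 115t for integer t.
m ≥ 0: smallest is 372 mod 11 = 9 (at t = -33), with n = -111.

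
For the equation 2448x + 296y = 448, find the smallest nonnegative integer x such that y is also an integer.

13

gcd(2448, 296):
  2448 = 8*296 + 80
  296 = 3*80 + 56
  80 = 1*56 + 24
  56 = 2*24 + 8
  24 = 3*8
so gcd(2448, 296) = 8.
8 divides 448, so solutions exist.
Back-substitute for Bézout coefficients:
  8 = 56 - 2*24
  ... = 2448*(-11) + 296*(91)
Scale by 448/8 = 56: (x₀, y₀) = (-616, 5096).
General solution: x = -616 + 37t, y = 5096 - 306t for integer t.
x ≥ 0: smallest is -616 mod 37 = 13 (at t = 17), with y = -106.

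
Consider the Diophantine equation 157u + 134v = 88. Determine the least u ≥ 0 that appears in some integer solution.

132

gcd(157, 134):
  157 = 1×134 + 23
  134 = 5×23 + 19
  23 = 1×19 + 4
  19 = 4×4 + 3
  4 = 1×3 + 1
  3 = 3×1
so gcd(157, 134) = 1.
1 divides 88, so solutions exist.
Back-substitute for Bézout coefficients:
  1 = 4 - 1×3
  ... = 157×(35) + 134×(-41)
Scale by 88/1 = 88: (u₀, v₀) = (3080, -3608).
General solution: u = 3080 + 134t, v = -3608 - 157t for integer t.
u ≥ 0: smallest is 3080 mod 134 = 132 (at t = -22), with v = -154.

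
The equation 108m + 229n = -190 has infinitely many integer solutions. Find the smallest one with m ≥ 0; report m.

223

gcd(229, 108) = 1.
1 divides -190, so solutions exist.
By Bézout, 108·(-53) + 229·(25) = 1.
Scale by -190/1 = -190: (m₀, n₀) = (10070, -4750).
General solution: m = 10070 + 229t, n = -4750 - 108t for integer t.
m ≥ 0: smallest is 10070 mod 229 = 223 (at t = -43), with n = -106.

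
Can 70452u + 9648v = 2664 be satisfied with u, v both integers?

gcd(70452, 9648) = 36  (70452 = 7·9648 + 2916, 9648 = 3·2916 + 900, 2916 = 3·900 + 216, 900 = 4·216 + 36, 216 = 6·36).
36 divides 2664, so integer solutions exist.

yes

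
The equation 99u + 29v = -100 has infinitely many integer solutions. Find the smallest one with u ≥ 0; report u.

gcd(99, 29):
  99 = 3*29 + 12
  29 = 2*12 + 5
  12 = 2*5 + 2
  5 = 2*2 + 1
  2 = 2*1
so gcd(99, 29) = 1.
1 divides -100, so solutions exist.
Back-substitute for Bézout coefficients:
  1 = 5 - 2*2
  ... = 99*(-12) + 29*(41)
Scale by -100/1 = -100: (u₀, v₀) = (1200, -4100).
General solution: u = 1200 + 29t, v = -4100 - 99t for integer t.
u ≥ 0: smallest is 1200 mod 29 = 11 (at t = -41), with v = -41.

11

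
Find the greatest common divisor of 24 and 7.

1

gcd(24, 7):
  24 = 3×7 + 3
  7 = 2×3 + 1
  3 = 3×1
so gcd(24, 7) = 1.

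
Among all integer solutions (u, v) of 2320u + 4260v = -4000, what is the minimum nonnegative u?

gcd(4260, 2320) = 20.
20 divides -4000, so solutions exist.
By Bézout, 2320×(101) + 4260×(-55) = 20.
Scale by -4000/20 = -200: (u₀, v₀) = (-20200, 11000).
General solution: u = -20200 + 213t, v = 11000 - 116t for integer t.
u ≥ 0: smallest is -20200 mod 213 = 35 (at t = 95), with v = -20.

35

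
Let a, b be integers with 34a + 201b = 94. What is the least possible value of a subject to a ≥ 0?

gcd(201, 34):
  201 = 5*34 + 31
  34 = 1*31 + 3
  31 = 10*3 + 1
  3 = 3*1
so gcd(201, 34) = 1.
1 divides 94, so solutions exist.
Back-substitute for Bézout coefficients:
  1 = 31 - 10*3
  ... = 34*(-65) + 201*(11)
Scale by 94/1 = 94: (a₀, b₀) = (-6110, 1034).
General solution: a = -6110 + 201t, b = 1034 - 34t for integer t.
a ≥ 0: smallest is -6110 mod 201 = 121 (at t = 31), with b = -20.

121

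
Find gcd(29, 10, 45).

1

gcd(29, 10) = 1.
gcd(1, 45) = 1.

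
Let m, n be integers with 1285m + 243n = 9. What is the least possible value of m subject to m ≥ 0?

198

gcd(1285, 243) = 1  (1285 = 5·243 + 70, 243 = 3·70 + 33, 70 = 2·33 + 4, 33 = 8·4 + 1, 4 = 4·1).
1 divides 9, so solutions exist.
Back-substituting, 1285·(-59) + 243·(312) = 1.
Scale by 9/1 = 9: (m₀, n₀) = (-531, 2808).
General solution: m = -531 + 243t, n = 2808 - 1285t for integer t.
m ≥ 0: smallest is -531 mod 243 = 198 (at t = 3), with n = -1047.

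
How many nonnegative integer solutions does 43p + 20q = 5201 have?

6

gcd(43, 20) = 1  (43 = 2*20 + 3, 20 = 6*3 + 2, 3 = 1*2 + 1, 2 = 2*1).
Back-substituting, 43*(7) + 20*(-15) = 1.
Scale by 5201: one solution is (36407, -78015). Reduce p mod 20: (7, 245).
General: p = 7 + 20t, q = 245 - 43t.
p ≥ 0 ⇒ t ≥ 0; q ≥ 0 ⇒ t ≤ 5. So t ∈ [0, 5]: 6 solutions.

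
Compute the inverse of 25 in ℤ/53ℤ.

gcd(53, 25) = 1.
By Bézout, 25*(17) + 53*(-8) = 1.
So 25*17 ≡ 1 (mod 53), and 17 mod 53 = 17.

17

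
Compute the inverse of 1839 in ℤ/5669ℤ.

2648

gcd(5669, 1839) = 1  (5669 = 3*1839 + 152, 1839 = 12*152 + 15, 152 = 10*15 + 2, 15 = 7*2 + 1, 2 = 2*1).
Back-substituting, 1839*(2648) + 5669*(-859) = 1.
So 1839*2648 ≡ 1 (mod 5669), and 2648 mod 5669 = 2648.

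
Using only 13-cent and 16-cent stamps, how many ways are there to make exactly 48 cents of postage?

Need nonnegative integers with 13j + 16k = 48.
gcd(13, 16) = 1, and 13·(5) + 16·(-4) = 1.
So (j₀, k₀) = (240, -192); general j = 240 + 16t, k = -192 - 13t.
j ≥ 0 ⇒ t ≥ -15; k ≥ 0 ⇒ t ≤ -15. That's 1 value of t.

1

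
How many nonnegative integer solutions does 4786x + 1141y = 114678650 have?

21

gcd(4786, 1141) = 1  (4786 = 4*1141 + 222, 1141 = 5*222 + 31, 222 = 7*31 + 5, 31 = 6*5 + 1, 5 = 5*1).
Back-substituting, 4786*(-221) + 1141*(927) = 1.
Scale by 114678650: one solution is (-25343981650, 106307108550). Reduce x mod 1141: (489, 98456).
General: x = 489 + 1141t, y = 98456 - 4786t.
x ≥ 0 ⇒ t ≥ 0; y ≥ 0 ⇒ t ≤ 20. So t ∈ [0, 20]: 21 solutions.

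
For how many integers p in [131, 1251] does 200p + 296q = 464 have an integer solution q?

31

gcd(296, 200):
  296 = 1·200 + 96
  200 = 2·96 + 8
  96 = 12·8
so gcd(296, 200) = 8.
Back-substitute for Bézout coefficients:
  8 = 200 - 2·96
  ... = 200·(3) + 296·(-2)
Scale by 58: particular solution (174, -116); reduce p mod 37: (26, -16).
General solution: p = 26 + 37t, q = -16 - 25t for integer t.
131 ≤ 26 + 37t ≤ 1251 gives t ∈ [3, 33], which is 31 values.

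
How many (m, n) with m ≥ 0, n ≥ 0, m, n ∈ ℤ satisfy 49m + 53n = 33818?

gcd(53, 49):
  53 = 1*49 + 4
  49 = 12*4 + 1
  4 = 4*1
so gcd(53, 49) = 1.
Back-substitute for Bézout coefficients:
  1 = 49 - 12*4
  ... = 49*(13) + 53*(-12)
Scale by 33818: one solution is (439634, -405816). Reduce m mod 53: (52, 590).
General: m = 52 + 53t, n = 590 - 49t.
m ≥ 0 ⇒ t ≥ 0; n ≥ 0 ⇒ t ≤ 12. So t ∈ [0, 12]: 13 solutions.

13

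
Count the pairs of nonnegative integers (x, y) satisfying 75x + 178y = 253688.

gcd(178, 75) = 1.
By Bézout, 75*(19) + 178*(-8) = 1.
One solution: (10, 1421).
General: x = 10 + 178t, y = 1421 - 75t.
x ≥ 0 ⇒ t ≥ 0; y ≥ 0 ⇒ t ≤ 18. So t ∈ [0, 18]: 19 solutions.

19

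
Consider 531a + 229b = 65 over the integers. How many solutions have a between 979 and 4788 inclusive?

17

gcd(531, 229):
  531 = 2×229 + 73
  229 = 3×73 + 10
  73 = 7×10 + 3
  10 = 3×3 + 1
  3 = 3×1
so gcd(531, 229) = 1.
Back-substitute for Bézout coefficients:
  1 = 10 - 3×3
  ... = 531×(-69) + 229×(160)
Scale by 65: particular solution (-4485, 10400); reduce a mod 229: (95, -220).
General solution: a = 95 + 229t, b = -220 - 531t for integer t.
979 ≤ 95 + 229t ≤ 4788 gives t ∈ [4, 20], which is 17 values.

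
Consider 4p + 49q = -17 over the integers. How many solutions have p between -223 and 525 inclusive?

15

gcd(49, 4):
  49 = 12·4 + 1
  4 = 4·1
so gcd(49, 4) = 1.
Back-substitute for Bézout coefficients:
  1 = 49 - 12·4
  ... = 4·(-12) + 49·(1)
Scale by -17: particular solution (204, -17); reduce p mod 49: (8, -1).
General solution: p = 8 + 49t, q = -1 - 4t for integer t.
-223 ≤ 8 + 49t ≤ 525 gives t ∈ [-4, 10], which is 15 values.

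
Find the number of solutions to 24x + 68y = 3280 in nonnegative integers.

8

gcd(68, 24):
  68 = 2*24 + 20
  24 = 1*20 + 4
  20 = 5*4
so gcd(68, 24) = 4.
Back-substitute for Bézout coefficients:
  4 = 24 - 1*20
  ... = 24*(3) + 68*(-1)
Scale by 820: one solution is (2460, -820). Reduce x mod 17: (12, 44).
General: x = 12 + 17t, y = 44 - 6t.
x ≥ 0 ⇒ t ≥ 0; y ≥ 0 ⇒ t ≤ 7. So t ∈ [0, 7]: 8 solutions.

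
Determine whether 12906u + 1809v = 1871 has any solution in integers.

no

gcd(12906, 1809):
  12906 = 7×1809 + 243
  1809 = 7×243 + 108
  243 = 2×108 + 27
  108 = 4×27
so gcd(12906, 1809) = 27.
27 does not divide 1871 (remainder 8), so no integer solutions.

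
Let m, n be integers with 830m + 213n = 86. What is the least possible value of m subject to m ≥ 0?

151

gcd(830, 213):
  830 = 3*213 + 191
  213 = 1*191 + 22
  191 = 8*22 + 15
  22 = 1*15 + 7
  15 = 2*7 + 1
  7 = 7*1
so gcd(830, 213) = 1.
1 divides 86, so solutions exist.
Back-substitute for Bézout coefficients:
  1 = 15 - 2*7
  ... = 830*(29) + 213*(-113)
Scale by 86/1 = 86: (m₀, n₀) = (2494, -9718).
General solution: m = 2494 + 213t, n = -9718 - 830t for integer t.
m ≥ 0: smallest is 2494 mod 213 = 151 (at t = -11), with n = -588.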